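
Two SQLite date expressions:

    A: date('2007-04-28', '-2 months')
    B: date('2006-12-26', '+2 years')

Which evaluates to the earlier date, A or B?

A

A = 2007-02-28.
B = 2008-12-26.
A is earlier.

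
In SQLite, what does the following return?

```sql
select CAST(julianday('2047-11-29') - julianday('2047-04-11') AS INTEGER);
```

19 days remain in April 2047 after the 11th (30 − 11).
Full months from May 2047 through October 2047 contribute their day counts.
Then 29 days into November 2047.
Total: 19 + 31 + 30 + 31 + 31 + 30 + 31 + 29 = 232.

232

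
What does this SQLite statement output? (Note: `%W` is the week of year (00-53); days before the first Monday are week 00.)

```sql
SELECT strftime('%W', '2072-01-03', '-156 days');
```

First apply '-156 days': 2072-01-03 → 2071-07-31.
2071-07-31 is a Friday. SQLite's %W counts Mondays since the year started; the result is 30.

30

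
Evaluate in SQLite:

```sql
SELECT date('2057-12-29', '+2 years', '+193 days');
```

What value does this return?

2060-07-09

Adding +2 years to 2057-12-29 gives 2059-12-29.
Applying '+193 days' to 2059-12-29: counting 193 days forward gives 2060-07-09.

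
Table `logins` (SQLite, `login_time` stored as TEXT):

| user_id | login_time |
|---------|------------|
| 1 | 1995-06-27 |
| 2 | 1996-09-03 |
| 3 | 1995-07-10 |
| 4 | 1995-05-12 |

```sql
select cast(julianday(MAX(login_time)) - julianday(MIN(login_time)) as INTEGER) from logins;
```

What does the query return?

480

MIN = 1995-05-12, MAX = 1996-09-03.
19 days remain in May 1995 after the 12th (31 − 12).
Full months from June 1995 through August 1996 contribute their day counts.
Then 3 days into September 1996.
Total: 19 + 30 + 31 + 31 + 30 + 31 + 30 + 31 + 31 + 29 + 31 + 30 + 31 + 30 + 31 + 31 + 3 = 480.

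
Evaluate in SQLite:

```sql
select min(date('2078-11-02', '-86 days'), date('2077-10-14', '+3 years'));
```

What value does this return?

2078-08-08

date('2078-11-02', '-86 days') → 2078-08-08.
date('2077-10-14', '+3 years') → 2080-10-14.
Earlier of the two is 2078-08-08.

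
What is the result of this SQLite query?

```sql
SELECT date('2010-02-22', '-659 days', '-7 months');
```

2007-10-04

Applying '-659 days' to 2010-02-22: counting 659 days back gives 2008-05-04.
Adding -7 months to 2008-05-04 gives 2007-10-04.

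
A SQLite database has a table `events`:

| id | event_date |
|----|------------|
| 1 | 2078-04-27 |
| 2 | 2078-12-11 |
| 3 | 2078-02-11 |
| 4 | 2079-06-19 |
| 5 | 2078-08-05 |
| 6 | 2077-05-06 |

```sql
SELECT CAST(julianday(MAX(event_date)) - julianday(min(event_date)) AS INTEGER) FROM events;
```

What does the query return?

MIN = 2077-05-06, MAX = 2079-06-19.
25 days remain in May 2077 after the 6th (31 − 6).
Full months from June 2077 through May 2079 contribute their day counts.
Then 19 days into June 2079.
Total: 25 + 30 + 31 + 31 + 30 + 31 + 30 + 31 + 31 + 28 + 31 + 30 + 31 + 30 + 31 + 31 + 30 + 31 + 30 + 31 + 31 + 28 + 31 + 30 + 31 + 19 = 774.

774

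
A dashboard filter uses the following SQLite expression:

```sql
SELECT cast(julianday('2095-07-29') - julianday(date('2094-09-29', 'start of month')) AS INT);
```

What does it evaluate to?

`start of month` rewinds 2094-09-29 to 2094-09-01.
29 days remain in September 2094 after the 1st (30 − 1).
Full months from October 2094 through June 2095 contribute their day counts.
Then 29 days into July 2095.
Total: 29 + 31 + 30 + 31 + 31 + 28 + 31 + 30 + 31 + 30 + 29 = 331.

331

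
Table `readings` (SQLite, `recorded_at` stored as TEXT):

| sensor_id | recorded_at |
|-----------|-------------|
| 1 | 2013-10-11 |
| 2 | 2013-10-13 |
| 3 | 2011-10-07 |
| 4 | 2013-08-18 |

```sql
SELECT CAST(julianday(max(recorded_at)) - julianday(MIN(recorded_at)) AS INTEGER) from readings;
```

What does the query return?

MIN = 2011-10-07, MAX = 2013-10-13.
24 days remain in October 2011 after the 7th (31 − 7).
Full months from November 2011 through September 2013 contribute their day counts.
Then 13 days into October 2013.
Total: 24 + 30 + 31 + 31 + 29 + 31 + 30 + 31 + 30 + 31 + 31 + 30 + 31 + 30 + 31 + 31 + 28 + 31 + 30 + 31 + 30 + 31 + 31 + 30 + 13 = 737.

737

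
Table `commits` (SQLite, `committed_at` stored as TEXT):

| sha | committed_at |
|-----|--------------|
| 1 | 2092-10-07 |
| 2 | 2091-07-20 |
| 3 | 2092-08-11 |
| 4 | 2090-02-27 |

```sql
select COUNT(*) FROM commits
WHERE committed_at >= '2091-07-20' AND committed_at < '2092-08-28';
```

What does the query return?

Rows in [2091-07-20, 2092-08-28): 2091-07-20, 2092-08-11 → 2 rows.

2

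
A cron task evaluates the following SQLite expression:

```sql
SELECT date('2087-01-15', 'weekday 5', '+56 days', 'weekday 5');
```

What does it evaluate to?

2087-03-14

`weekday 5` advances to the next Friday; 2087-01-15 is a Wednesday, so it moves forward to 2087-01-17.
Applying '+56 days' to 2087-01-17: counting 56 days forward gives 2087-03-14.
`weekday 5` advances to the next Friday; 2087-03-14 is already a Friday, so it stays at 2087-03-14.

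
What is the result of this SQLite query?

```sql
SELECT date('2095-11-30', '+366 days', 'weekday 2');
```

Applying '+366 days' to 2095-11-30: counting 366 days forward gives 2096-11-30.
`weekday 2` advances to the next Tuesday; 2096-11-30 is a Friday, so it moves forward to 2096-12-04.

2096-12-04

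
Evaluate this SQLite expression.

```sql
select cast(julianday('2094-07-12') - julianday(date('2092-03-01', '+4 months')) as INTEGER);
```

741

Adding +4 months to 2092-03-01 gives 2092-07-01.
30 days remain in July 2092 after the 1st (31 − 1).
Full months from August 2092 through June 2094 contribute their day counts.
Then 12 days into July 2094.
Total: 30 + 31 + 30 + 31 + 30 + 31 + 31 + 28 + 31 + 30 + 31 + 30 + 31 + 31 + 30 + 31 + 30 + 31 + 31 + 28 + 31 + 30 + 31 + 30 + 12 = 741.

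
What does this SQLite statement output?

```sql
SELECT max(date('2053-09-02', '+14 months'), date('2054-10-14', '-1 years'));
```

date('2053-09-02', '+14 months') → 2054-11-02.
date('2054-10-14', '-1 years') → 2053-10-14.
Later of the two is 2054-11-02.

2054-11-02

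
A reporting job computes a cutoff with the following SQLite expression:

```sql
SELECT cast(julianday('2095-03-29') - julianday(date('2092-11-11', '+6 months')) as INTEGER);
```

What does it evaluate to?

687

Adding +6 months to 2092-11-11 gives 2093-05-11.
20 days remain in May 2093 after the 11th (31 − 11).
Full months from June 2093 through February 2095 contribute their day counts.
Then 29 days into March 2095.
Total: 20 + 30 + 31 + 31 + 30 + 31 + 30 + 31 + 31 + 28 + 31 + 30 + 31 + 30 + 31 + 31 + 30 + 31 + 30 + 31 + 31 + 28 + 29 = 687.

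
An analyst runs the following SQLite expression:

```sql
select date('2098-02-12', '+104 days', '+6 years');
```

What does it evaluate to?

2104-05-27

Applying '+104 days' to 2098-02-12: counting 104 days forward gives 2098-05-27.
Adding +6 years to 2098-05-27 gives 2104-05-27.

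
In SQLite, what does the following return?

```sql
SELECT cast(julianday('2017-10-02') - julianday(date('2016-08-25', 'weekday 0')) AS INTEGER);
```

`weekday 0` advances to the next Sunday; 2016-08-25 is a Thursday, so it moves forward to 2016-08-28.
3 days remain in August 2016 after the 28th (31 − 28).
Full months from September 2016 through September 2017 contribute their day counts.
Then 2 days into October 2017.
Total: 3 + 30 + 31 + 30 + 31 + 31 + 28 + 31 + 30 + 31 + 30 + 31 + 31 + 30 + 2 = 400.

400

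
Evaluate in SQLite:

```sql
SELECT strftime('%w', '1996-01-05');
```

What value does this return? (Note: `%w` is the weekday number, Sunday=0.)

1996-01-05 is a Friday; with Sunday=0 that is 5.

5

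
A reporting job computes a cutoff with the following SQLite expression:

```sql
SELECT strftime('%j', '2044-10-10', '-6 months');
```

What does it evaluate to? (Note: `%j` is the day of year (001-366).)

101

First apply '-6 months': 2044-10-10 → 2044-04-10.
Day-of-year for 2044-04-10: days since 2044-01-01 inclusive = 101, zero-padded to 101.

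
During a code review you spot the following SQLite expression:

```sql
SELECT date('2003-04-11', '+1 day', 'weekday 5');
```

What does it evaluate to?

2003-04-18

Advancing 1 more day within April lands on 2003-04-12.
`weekday 5` advances to the next Friday; 2003-04-12 is a Saturday, so it moves forward to 2003-04-18.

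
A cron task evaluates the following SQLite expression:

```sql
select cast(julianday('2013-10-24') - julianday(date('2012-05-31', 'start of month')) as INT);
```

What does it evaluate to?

`start of month` rewinds 2012-05-31 to 2012-05-01.
30 days remain in May 2012 after the 1st (31 − 1).
Full months from June 2012 through September 2013 contribute their day counts.
Then 24 days into October 2013.
Total: 30 + 30 + 31 + 31 + 30 + 31 + 30 + 31 + 31 + 28 + 31 + 30 + 31 + 30 + 31 + 31 + 30 + 24 = 541.

541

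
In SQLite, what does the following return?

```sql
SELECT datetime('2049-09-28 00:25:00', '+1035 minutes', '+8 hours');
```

2049-09-29 01:40:00

1035 minutes = 17h 15m; +1035 minutes from 2049-09-28 00:25:00 is 2049-09-28 17:40:00.
+8 hours from 2049-09-28 17:40:00 is 2049-09-29 01:40:00 (crosses midnight).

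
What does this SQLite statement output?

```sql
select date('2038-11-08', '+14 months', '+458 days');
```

Adding +14 months to 2038-11-08 gives 2040-01-08.
Applying '+458 days' to 2040-01-08: counting 458 days forward gives 2041-04-10.

2041-04-10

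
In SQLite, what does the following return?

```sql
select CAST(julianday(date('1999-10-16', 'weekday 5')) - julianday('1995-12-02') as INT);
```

1420

`weekday 5` advances to the next Friday; 1999-10-16 is a Saturday, so it moves forward to 1999-10-22.
29 days remain in December 1995 after the 2nd (31 − 2).
Full months from January 1996 through September 1999 contribute their day counts.
Then 22 days into October 1999.
Total: 29 + 31 + 29 + 31 + 30 + 31 + 30 + 31 + 31 + 30 + 31 + 30 + 31 + 31 + 28 + 31 + 30 + 31 + 30 + 31 + 31 + 30 + 31 + 30 + 31 + 31 + 28 + 31 + 30 + 31 + 30 + 31 + 31 + 30 + 31 + 30 + 31 + 31 + 28 + 31 + 30 + 31 + 30 + 31 + 31 + 30 + 22 = 1420.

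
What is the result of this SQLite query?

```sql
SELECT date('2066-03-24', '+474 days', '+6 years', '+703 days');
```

2075-06-14

Applying '+474 days' to 2066-03-24: counting 474 days forward gives 2067-07-11.
Adding +6 years to 2067-07-11 gives 2073-07-11.
Applying '+703 days' to 2073-07-11: counting 703 days forward gives 2075-06-14.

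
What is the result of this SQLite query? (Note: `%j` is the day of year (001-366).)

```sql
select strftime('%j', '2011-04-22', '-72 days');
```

040

First apply '-72 days': 2011-04-22 → 2011-02-09.
Day-of-year for 2011-02-09: days since 2011-01-01 inclusive = 40, zero-padded to 040.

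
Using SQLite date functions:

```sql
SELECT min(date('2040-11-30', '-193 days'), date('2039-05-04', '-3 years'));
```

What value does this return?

date('2040-11-30', '-193 days') → 2040-05-21.
date('2039-05-04', '-3 years') → 2036-05-04.
Earlier of the two is 2036-05-04.

2036-05-04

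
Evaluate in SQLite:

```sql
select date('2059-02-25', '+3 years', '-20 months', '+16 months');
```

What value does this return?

2061-10-25

Adding +3 years to 2059-02-25 gives 2062-02-25.
Adding -20 months to 2062-02-25 gives 2060-06-25.
Adding +16 months to 2060-06-25 gives 2061-10-25.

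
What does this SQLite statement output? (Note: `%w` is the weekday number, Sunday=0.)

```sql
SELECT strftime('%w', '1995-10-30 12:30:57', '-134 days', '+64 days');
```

1

First apply '-134 days', '+64 days': 1995-10-30 12:30:57 → 1995-08-21 12:30:57.
1995-08-21 is a Monday; with Sunday=0 that is 1.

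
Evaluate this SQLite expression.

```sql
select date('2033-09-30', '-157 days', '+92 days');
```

2033-07-27

Applying '-157 days' to 2033-09-30: counting 157 days back gives 2033-04-26.
Applying '+92 days' to 2033-04-26: counting 92 days forward gives 2033-07-27.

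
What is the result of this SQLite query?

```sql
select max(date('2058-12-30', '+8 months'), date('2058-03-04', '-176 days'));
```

2059-08-30

date('2058-12-30', '+8 months') → 2059-08-30.
date('2058-03-04', '-176 days') → 2057-09-09.
Later of the two is 2059-08-30.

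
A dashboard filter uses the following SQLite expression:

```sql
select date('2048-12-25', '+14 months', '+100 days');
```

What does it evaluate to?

Adding +14 months to 2048-12-25 gives 2050-02-25.
Applying '+100 days' to 2050-02-25: counting 100 days forward gives 2050-06-05.

2050-06-05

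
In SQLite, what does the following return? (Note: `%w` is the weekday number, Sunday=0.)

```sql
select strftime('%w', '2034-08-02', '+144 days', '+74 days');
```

First apply '+144 days', '+74 days': 2034-08-02 → 2035-03-08.
2035-03-08 is a Thursday; with Sunday=0 that is 4.

4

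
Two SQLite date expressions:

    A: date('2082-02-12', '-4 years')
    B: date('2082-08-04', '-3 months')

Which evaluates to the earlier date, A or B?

A

A = 2078-02-12.
B = 2082-05-04.
A is earlier.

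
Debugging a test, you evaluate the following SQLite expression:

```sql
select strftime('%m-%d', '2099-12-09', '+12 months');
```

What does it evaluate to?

12-09

First apply '+12 months': 2099-12-09 → 2100-12-09.
`%m-%d` extracts the month-day: 12-09.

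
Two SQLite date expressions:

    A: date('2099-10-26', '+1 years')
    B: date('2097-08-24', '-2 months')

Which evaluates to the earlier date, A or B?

A = 2100-10-26.
B = 2097-06-24.
B is earlier.

B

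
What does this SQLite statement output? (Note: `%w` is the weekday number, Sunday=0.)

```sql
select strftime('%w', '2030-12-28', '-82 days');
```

1

First apply '-82 days': 2030-12-28 → 2030-10-07.
2030-10-07 is a Monday; with Sunday=0 that is 1.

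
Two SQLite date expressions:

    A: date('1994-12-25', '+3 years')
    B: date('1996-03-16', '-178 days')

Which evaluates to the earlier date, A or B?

A = 1997-12-25.
B = 1995-09-20.
B is earlier.

B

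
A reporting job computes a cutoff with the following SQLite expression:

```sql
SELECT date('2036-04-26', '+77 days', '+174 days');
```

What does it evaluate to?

2037-01-02

Applying '+77 days' to 2036-04-26: counting 77 days forward gives 2036-07-12.
Applying '+174 days' to 2036-07-12: counting 174 days forward gives 2037-01-02.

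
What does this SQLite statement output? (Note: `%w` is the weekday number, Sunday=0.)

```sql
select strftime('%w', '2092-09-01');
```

2092-09-01 is a Monday; with Sunday=0 that is 1.

1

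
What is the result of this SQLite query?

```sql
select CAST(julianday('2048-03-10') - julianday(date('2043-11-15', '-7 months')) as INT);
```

1791

Adding -7 months to 2043-11-15 gives 2043-04-15.
15 days remain in April 2043 after the 15th (30 − 15).
Full months from May 2043 through February 2048 contribute their day counts.
Then 10 days into March 2048.
Total: 15 + 31 + 30 + 31 + 31 + 30 + 31 + 30 + 31 + 31 + 29 + 31 + 30 + 31 + 30 + 31 + 31 + 30 + 31 + 30 + 31 + 31 + 28 + 31 + 30 + 31 + 30 + 31 + 31 + 30 + 31 + 30 + 31 + 31 + 28 + 31 + 30 + 31 + 30 + 31 + 31 + 30 + 31 + 30 + 31 + 31 + 28 + 31 + 30 + 31 + 30 + 31 + 31 + 30 + 31 + 30 + 31 + 31 + 29 + 10 = 1791.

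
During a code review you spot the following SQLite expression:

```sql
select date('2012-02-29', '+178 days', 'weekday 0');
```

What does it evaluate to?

Applying '+178 days' to 2012-02-29: counting 178 days forward gives 2012-08-25.
`weekday 0` advances to the next Sunday; 2012-08-25 is a Saturday, so it moves forward to 2012-08-26.

2012-08-26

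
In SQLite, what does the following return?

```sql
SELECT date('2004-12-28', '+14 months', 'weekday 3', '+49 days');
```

Adding +14 months to 2004-12-28 gives 2006-02-28.
`weekday 3` advances to the next Wednesday; 2006-02-28 is a Tuesday, so it moves forward to 2006-03-01.
Applying '+49 days' to 2006-03-01: counting 49 days forward gives 2006-04-19.

2006-04-19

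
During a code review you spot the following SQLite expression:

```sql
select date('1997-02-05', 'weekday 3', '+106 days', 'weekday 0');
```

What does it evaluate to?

`weekday 3` advances to the next Wednesday; 1997-02-05 is already a Wednesday, so it stays at 1997-02-05.
Applying '+106 days' to 1997-02-05: counting 106 days forward gives 1997-05-22.
`weekday 0` advances to the next Sunday; 1997-05-22 is a Thursday, so it moves forward to 1997-05-25.

1997-05-25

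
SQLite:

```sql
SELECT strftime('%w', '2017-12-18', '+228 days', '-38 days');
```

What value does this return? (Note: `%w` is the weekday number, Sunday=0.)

2

First apply '+228 days', '-38 days': 2017-12-18 → 2018-06-26.
2018-06-26 is a Tuesday; with Sunday=0 that is 2.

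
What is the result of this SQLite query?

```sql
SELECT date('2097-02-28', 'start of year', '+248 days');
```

`start of year` rewinds 2097-02-28 to 2097-01-01.
Applying '+248 days' to 2097-01-01: counting 248 days forward gives 2097-09-06.

2097-09-06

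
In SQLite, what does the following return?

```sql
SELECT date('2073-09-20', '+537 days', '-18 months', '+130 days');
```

Applying '+537 days' to 2073-09-20: counting 537 days forward gives 2075-03-11.
Adding -18 months to 2075-03-11 gives 2073-09-11.
Applying '+130 days' to 2073-09-11: counting 130 days forward gives 2074-01-19.

2074-01-19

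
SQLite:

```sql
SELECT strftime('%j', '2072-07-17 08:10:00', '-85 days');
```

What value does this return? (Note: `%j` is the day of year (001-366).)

114

First apply '-85 days': 2072-07-17 08:10:00 → 2072-04-23 08:10:00.
Day-of-year for 2072-04-23: days since 2072-01-01 inclusive = 114, zero-padded to 114.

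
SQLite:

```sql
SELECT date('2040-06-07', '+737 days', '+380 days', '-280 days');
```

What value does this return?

2042-09-22

Applying '+737 days' to 2040-06-07: counting 737 days forward gives 2042-06-14.
Applying '+380 days' to 2042-06-14: counting 380 days forward gives 2043-06-29.
Applying '-280 days' to 2043-06-29: counting 280 days back gives 2042-09-22.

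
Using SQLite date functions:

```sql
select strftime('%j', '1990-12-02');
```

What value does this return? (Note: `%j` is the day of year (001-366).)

336

Day-of-year for 1990-12-02: days since 1990-01-01 inclusive = 336, zero-padded to 336.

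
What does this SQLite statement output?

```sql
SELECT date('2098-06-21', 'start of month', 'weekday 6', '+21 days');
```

`start of month` rewinds 2098-06-21 to 2098-06-01.
`weekday 6` advances to the next Saturday; 2098-06-01 is a Sunday, so it moves forward to 2098-06-07.
Advancing 21 more days within June lands on 2098-06-28.

2098-06-28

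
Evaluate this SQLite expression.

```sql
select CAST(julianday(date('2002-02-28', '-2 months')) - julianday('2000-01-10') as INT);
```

718

Adding -2 months to 2002-02-28 gives 2001-12-28.
21 days remain in January 2000 after the 10th (31 − 10).
Full months from February 2000 through November 2001 contribute their day counts.
Then 28 days into December 2001.
Total: 21 + 29 + 31 + 30 + 31 + 30 + 31 + 31 + 30 + 31 + 30 + 31 + 31 + 28 + 31 + 30 + 31 + 30 + 31 + 31 + 30 + 31 + 30 + 28 = 718.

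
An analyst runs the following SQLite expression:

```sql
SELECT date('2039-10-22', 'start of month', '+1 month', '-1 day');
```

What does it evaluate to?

`start of month` rewinds 2039-10-22 to 2039-10-01.
Adding +1 month to 2039-10-01 gives 2039-11-01.
Going back 1 day from 2039-11-01 reaches 2039-10-31 (last day of October, 31 days).

2039-10-31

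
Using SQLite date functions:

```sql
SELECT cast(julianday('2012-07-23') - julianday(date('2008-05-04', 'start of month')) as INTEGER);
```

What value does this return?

1544

`start of month` rewinds 2008-05-04 to 2008-05-01.
30 days remain in May 2008 after the 1st (31 − 1).
Full months from June 2008 through June 2012 contribute their day counts.
Then 23 days into July 2012.
Total: 30 + 30 + 31 + 31 + 30 + 31 + 30 + 31 + 31 + 28 + 31 + 30 + 31 + 30 + 31 + 31 + 30 + 31 + 30 + 31 + 31 + 28 + 31 + 30 + 31 + 30 + 31 + 31 + 30 + 31 + 30 + 31 + 31 + 28 + 31 + 30 + 31 + 30 + 31 + 31 + 30 + 31 + 30 + 31 + 31 + 29 + 31 + 30 + 31 + 30 + 23 = 1544.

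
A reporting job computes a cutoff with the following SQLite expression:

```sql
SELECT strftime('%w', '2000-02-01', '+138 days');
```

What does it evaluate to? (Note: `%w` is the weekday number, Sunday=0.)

First apply '+138 days': 2000-02-01 → 2000-06-18.
2000-06-18 is a Sunday; with Sunday=0 that is 0.

0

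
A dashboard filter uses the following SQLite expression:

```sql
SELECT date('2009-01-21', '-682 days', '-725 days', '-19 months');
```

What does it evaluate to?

2003-08-16

Applying '-682 days' to 2009-01-21: counting 682 days back gives 2007-03-11.
Applying '-725 days' to 2007-03-11: counting 725 days back gives 2005-03-16.
Adding -19 months to 2005-03-16 gives 2003-08-16.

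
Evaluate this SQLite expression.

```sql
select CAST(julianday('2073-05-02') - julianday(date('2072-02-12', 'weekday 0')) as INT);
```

`weekday 0` advances to the next Sunday; 2072-02-12 is a Friday, so it moves forward to 2072-02-14.
15 days remain in February 2072 after the 14th (29 − 14).
Full months from March 2072 through April 2073 contribute their day counts.
Then 2 days into May 2073.
Total: 15 + 31 + 30 + 31 + 30 + 31 + 31 + 30 + 31 + 30 + 31 + 31 + 28 + 31 + 30 + 2 = 443.

443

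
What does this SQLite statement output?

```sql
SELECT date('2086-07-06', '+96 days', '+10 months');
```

Applying '+96 days' to 2086-07-06: counting 96 days forward gives 2086-10-10.
Adding +10 months to 2086-10-10 gives 2087-08-10.

2087-08-10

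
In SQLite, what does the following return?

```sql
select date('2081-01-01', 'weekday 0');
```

`weekday 0` advances to the next Sunday; 2081-01-01 is a Wednesday, so it moves forward to 2081-01-05.

2081-01-05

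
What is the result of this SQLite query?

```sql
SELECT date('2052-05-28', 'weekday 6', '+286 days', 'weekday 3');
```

2053-03-19

`weekday 6` advances to the next Saturday; 2052-05-28 is a Tuesday, so it moves forward to 2052-06-01.
Applying '+286 days' to 2052-06-01: counting 286 days forward gives 2053-03-14.
`weekday 3` advances to the next Wednesday; 2053-03-14 is a Friday, so it moves forward to 2053-03-19.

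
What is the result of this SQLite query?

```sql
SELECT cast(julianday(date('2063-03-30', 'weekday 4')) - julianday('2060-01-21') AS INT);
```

1170

`weekday 4` advances to the next Thursday; 2063-03-30 is a Friday, so it moves forward to 2063-04-05.
10 days remain in January 2060 after the 21st (31 − 21).
Full months from February 2060 through March 2063 contribute their day counts.
Then 5 days into April 2063.
Total: 10 + 29 + 31 + 30 + 31 + 30 + 31 + 31 + 30 + 31 + 30 + 31 + 31 + 28 + 31 + 30 + 31 + 30 + 31 + 31 + 30 + 31 + 30 + 31 + 31 + 28 + 31 + 30 + 31 + 30 + 31 + 31 + 30 + 31 + 30 + 31 + 31 + 28 + 31 + 5 = 1170.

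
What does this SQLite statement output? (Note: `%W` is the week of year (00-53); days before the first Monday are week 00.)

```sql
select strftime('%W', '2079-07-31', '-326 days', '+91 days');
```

49

First apply '-326 days', '+91 days': 2079-07-31 → 2078-12-08.
2078-12-08 is a Thursday. SQLite's %W counts Mondays since the year started; the result is 49.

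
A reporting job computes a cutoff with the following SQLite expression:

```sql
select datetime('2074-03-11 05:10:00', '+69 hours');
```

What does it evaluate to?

+69 hours from 2074-03-11 05:10:00 is 2074-03-14 02:10:00 (crosses midnight).

2074-03-14 02:10:00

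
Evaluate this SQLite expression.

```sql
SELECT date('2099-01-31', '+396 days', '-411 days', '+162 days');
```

2099-06-27

Applying '+396 days' to 2099-01-31: counting 396 days forward gives 2100-03-03.
Applying '-411 days' to 2100-03-03: counting 411 days back gives 2099-01-16.
Applying '+162 days' to 2099-01-16: counting 162 days forward gives 2099-06-27.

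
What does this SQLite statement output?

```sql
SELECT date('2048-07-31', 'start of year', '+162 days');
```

`start of year` rewinds 2048-07-31 to 2048-01-01.
Applying '+162 days' to 2048-01-01: counting 162 days forward gives 2048-06-11.

2048-06-11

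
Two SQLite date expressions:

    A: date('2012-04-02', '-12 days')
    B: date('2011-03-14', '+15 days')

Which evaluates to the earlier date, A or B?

B

A = 2012-03-21.
B = 2011-03-29.
B is earlier.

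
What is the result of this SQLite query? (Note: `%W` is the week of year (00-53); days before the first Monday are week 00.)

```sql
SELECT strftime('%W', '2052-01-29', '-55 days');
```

First apply '-55 days': 2052-01-29 → 2051-12-05.
2051-12-05 is a Tuesday. SQLite's %W counts Mondays since the year started; the result is 49.

49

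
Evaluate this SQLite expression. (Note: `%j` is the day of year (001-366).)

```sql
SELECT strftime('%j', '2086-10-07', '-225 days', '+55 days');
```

First apply '-225 days', '+55 days': 2086-10-07 → 2086-04-20.
Day-of-year for 2086-04-20: days since 2086-01-01 inclusive = 110, zero-padded to 110.

110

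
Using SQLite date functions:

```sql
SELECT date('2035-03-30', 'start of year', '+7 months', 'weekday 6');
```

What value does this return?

2035-08-04

`start of year` rewinds 2035-03-30 to 2035-01-01.
Adding +7 months to 2035-01-01 gives 2035-08-01.
`weekday 6` advances to the next Saturday; 2035-08-01 is a Wednesday, so it moves forward to 2035-08-04.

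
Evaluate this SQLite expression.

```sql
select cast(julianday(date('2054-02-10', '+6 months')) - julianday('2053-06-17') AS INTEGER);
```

Adding +6 months to 2054-02-10 gives 2054-08-10.
13 days remain in June 2053 after the 17th (30 − 17).
Full months from July 2053 through July 2054 contribute their day counts.
Then 10 days into August 2054.
Total: 13 + 31 + 31 + 30 + 31 + 30 + 31 + 31 + 28 + 31 + 30 + 31 + 30 + 31 + 10 = 419.

419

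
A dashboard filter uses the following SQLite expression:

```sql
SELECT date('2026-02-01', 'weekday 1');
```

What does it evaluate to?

`weekday 1` advances to the next Monday; 2026-02-01 is a Sunday, so it moves forward to 2026-02-02.

2026-02-02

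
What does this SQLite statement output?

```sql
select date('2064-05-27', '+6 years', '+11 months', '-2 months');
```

Adding +6 years to 2064-05-27 gives 2070-05-27.
Adding +11 months to 2070-05-27 gives 2071-04-27.
Adding -2 months to 2071-04-27 gives 2071-02-27.

2071-02-27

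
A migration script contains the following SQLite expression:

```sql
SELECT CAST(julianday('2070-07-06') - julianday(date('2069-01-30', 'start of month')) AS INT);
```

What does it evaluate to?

`start of month` rewinds 2069-01-30 to 2069-01-01.
30 days remain in January 2069 after the 1st (31 − 1).
Full months from February 2069 through June 2070 contribute their day counts.
Then 6 days into July 2070.
Total: 30 + 28 + 31 + 30 + 31 + 30 + 31 + 31 + 30 + 31 + 30 + 31 + 31 + 28 + 31 + 30 + 31 + 30 + 6 = 551.

551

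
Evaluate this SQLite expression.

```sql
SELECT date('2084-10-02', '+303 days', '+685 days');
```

2087-06-17

Applying '+303 days' to 2084-10-02: counting 303 days forward gives 2085-08-01.
Applying '+685 days' to 2085-08-01: counting 685 days forward gives 2087-06-17.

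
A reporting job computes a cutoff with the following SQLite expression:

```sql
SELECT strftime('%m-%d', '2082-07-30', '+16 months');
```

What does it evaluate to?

First apply '+16 months': 2082-07-30 → 2083-11-30.
`%m-%d` extracts the month-day: 11-30.

11-30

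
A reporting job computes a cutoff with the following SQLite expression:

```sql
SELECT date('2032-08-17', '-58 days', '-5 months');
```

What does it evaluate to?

2032-01-20

Applying '-58 days' to 2032-08-17: counting 58 days back gives 2032-06-20.
Adding -5 months to 2032-06-20 gives 2032-01-20.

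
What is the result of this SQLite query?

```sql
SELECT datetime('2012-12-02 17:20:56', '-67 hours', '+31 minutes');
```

2012-11-29 22:51:56

-67 hours from 2012-12-02 17:20:56 is 2012-11-29 22:20:56 (crosses midnight).
+31 minutes from 2012-11-29 22:20:56 is 2012-11-29 22:51:56.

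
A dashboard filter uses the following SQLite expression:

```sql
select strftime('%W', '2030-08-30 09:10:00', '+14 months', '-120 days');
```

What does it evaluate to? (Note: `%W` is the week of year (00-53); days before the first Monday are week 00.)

26

First apply '+14 months', '-120 days': 2030-08-30 09:10:00 → 2031-07-02 09:10:00.
2031-07-02 is a Wednesday. SQLite's %W counts Mondays since the year started; the result is 26.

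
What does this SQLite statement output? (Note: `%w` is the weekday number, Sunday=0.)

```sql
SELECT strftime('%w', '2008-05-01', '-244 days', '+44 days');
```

First apply '-244 days', '+44 days': 2008-05-01 → 2007-10-14.
2007-10-14 is a Sunday; with Sunday=0 that is 0.

0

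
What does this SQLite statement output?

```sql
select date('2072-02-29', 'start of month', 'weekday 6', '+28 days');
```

`start of month` rewinds 2072-02-29 to 2072-02-01.
`weekday 6` advances to the next Saturday; 2072-02-01 is a Monday, so it moves forward to 2072-02-06.
February 2072 has 29 days; 23 remain after the 6th, so 24 days reach 2072-03-01.
Advancing 4 more days within March lands on 2072-03-05.

2072-03-05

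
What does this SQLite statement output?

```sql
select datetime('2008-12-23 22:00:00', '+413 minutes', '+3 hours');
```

2008-12-24 07:53:00

413 minutes = 6h 53m; +413 minutes from 2008-12-23 22:00:00 is 2008-12-24 04:53:00 (crosses midnight).
+3 hours from 2008-12-24 04:53:00 is 2008-12-24 07:53:00.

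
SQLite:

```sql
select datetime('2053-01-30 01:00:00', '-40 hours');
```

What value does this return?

2053-01-28 09:00:00

-40 hours from 2053-01-30 01:00:00 is 2053-01-28 09:00:00 (crosses midnight).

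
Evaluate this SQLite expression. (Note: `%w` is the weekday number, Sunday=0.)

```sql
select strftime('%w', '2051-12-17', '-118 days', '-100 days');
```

6

First apply '-118 days', '-100 days': 2051-12-17 → 2051-05-13.
2051-05-13 is a Saturday; with Sunday=0 that is 6.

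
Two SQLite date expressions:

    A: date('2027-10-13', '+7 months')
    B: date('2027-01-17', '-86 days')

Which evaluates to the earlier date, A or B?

B

A = 2028-05-13.
B = 2026-10-23.
B is earlier.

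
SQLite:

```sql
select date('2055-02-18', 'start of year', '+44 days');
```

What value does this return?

`start of year` rewinds 2055-02-18 to 2055-01-01.
Applying '+44 days' to 2055-01-01: counting 44 days forward gives 2055-02-14.

2055-02-14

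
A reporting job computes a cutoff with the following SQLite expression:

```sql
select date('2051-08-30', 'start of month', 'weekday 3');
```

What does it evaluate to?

2051-08-02

`start of month` rewinds 2051-08-30 to 2051-08-01.
`weekday 3` advances to the next Wednesday; 2051-08-01 is a Tuesday, so it moves forward to 2051-08-02.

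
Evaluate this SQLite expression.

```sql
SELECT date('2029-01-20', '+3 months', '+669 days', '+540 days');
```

Adding +3 months to 2029-01-20 gives 2029-04-20.
Applying '+669 days' to 2029-04-20: counting 669 days forward gives 2031-02-18.
Applying '+540 days' to 2031-02-18: counting 540 days forward gives 2032-08-11.

2032-08-11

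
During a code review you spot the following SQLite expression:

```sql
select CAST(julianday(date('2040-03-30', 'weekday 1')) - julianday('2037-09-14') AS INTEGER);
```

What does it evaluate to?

931

`weekday 1` advances to the next Monday; 2040-03-30 is a Friday, so it moves forward to 2040-04-02.
16 days remain in September 2037 after the 14th (30 − 14).
Full months from October 2037 through March 2040 contribute their day counts.
Then 2 days into April 2040.
Total: 16 + 31 + 30 + 31 + 31 + 28 + 31 + 30 + 31 + 30 + 31 + 31 + 30 + 31 + 30 + 31 + 31 + 28 + 31 + 30 + 31 + 30 + 31 + 31 + 30 + 31 + 30 + 31 + 31 + 29 + 31 + 2 = 931.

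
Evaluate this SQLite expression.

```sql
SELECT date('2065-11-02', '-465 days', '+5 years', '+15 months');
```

Applying '-465 days' to 2065-11-02: counting 465 days back gives 2064-07-25.
Adding +5 years to 2064-07-25 gives 2069-07-25.
Adding +15 months to 2069-07-25 gives 2070-10-25.

2070-10-25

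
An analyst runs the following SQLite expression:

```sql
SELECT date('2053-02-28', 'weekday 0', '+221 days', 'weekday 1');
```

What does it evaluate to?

2053-10-13

`weekday 0` advances to the next Sunday; 2053-02-28 is a Friday, so it moves forward to 2053-03-02.
Applying '+221 days' to 2053-03-02: counting 221 days forward gives 2053-10-09.
`weekday 1` advances to the next Monday; 2053-10-09 is a Thursday, so it moves forward to 2053-10-13.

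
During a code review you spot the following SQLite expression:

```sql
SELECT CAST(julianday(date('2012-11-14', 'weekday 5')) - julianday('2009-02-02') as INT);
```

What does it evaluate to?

1383

`weekday 5` advances to the next Friday; 2012-11-14 is a Wednesday, so it moves forward to 2012-11-16.
26 days remain in February 2009 after the 2nd (28 − 2).
Full months from March 2009 through October 2012 contribute their day counts.
Then 16 days into November 2012.
Total: 26 + 31 + 30 + 31 + 30 + 31 + 31 + 30 + 31 + 30 + 31 + 31 + 28 + 31 + 30 + 31 + 30 + 31 + 31 + 30 + 31 + 30 + 31 + 31 + 28 + 31 + 30 + 31 + 30 + 31 + 31 + 30 + 31 + 30 + 31 + 31 + 29 + 31 + 30 + 31 + 30 + 31 + 31 + 30 + 31 + 16 = 1383.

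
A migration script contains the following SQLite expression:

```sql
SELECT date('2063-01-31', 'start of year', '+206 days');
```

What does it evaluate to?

`start of year` rewinds 2063-01-31 to 2063-01-01.
Applying '+206 days' to 2063-01-01: counting 206 days forward gives 2063-07-26.

2063-07-26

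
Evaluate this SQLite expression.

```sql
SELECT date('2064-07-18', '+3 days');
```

Advancing 3 more days within July lands on 2064-07-21.

2064-07-21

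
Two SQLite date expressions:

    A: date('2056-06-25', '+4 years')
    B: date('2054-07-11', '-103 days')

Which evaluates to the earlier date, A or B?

A = 2060-06-25.
B = 2054-03-30.
B is earlier.

B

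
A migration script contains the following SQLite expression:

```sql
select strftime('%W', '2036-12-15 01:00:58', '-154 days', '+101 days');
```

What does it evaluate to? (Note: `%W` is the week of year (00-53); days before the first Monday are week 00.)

42

First apply '-154 days', '+101 days': 2036-12-15 01:00:58 → 2036-10-23 01:00:58.
2036-10-23 is a Thursday. SQLite's %W counts Mondays since the year started; the result is 42.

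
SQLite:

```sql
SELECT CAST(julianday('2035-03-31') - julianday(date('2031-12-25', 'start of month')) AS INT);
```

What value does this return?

`start of month` rewinds 2031-12-25 to 2031-12-01.
30 days remain in December 2031 after the 1st (31 − 1).
Full months from January 2032 through February 2035 contribute their day counts.
Then 31 days into March 2035.
Total: 30 + 31 + 29 + 31 + 30 + 31 + 30 + 31 + 31 + 30 + 31 + 30 + 31 + 31 + 28 + 31 + 30 + 31 + 30 + 31 + 31 + 30 + 31 + 30 + 31 + 31 + 28 + 31 + 30 + 31 + 30 + 31 + 31 + 30 + 31 + 30 + 31 + 31 + 28 + 31 = 1216.

1216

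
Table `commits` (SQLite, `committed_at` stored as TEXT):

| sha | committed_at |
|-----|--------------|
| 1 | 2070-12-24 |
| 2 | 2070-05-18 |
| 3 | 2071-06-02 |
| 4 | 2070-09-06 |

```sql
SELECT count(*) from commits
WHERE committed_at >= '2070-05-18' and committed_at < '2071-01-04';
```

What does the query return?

Rows in [2070-05-18, 2071-01-04): 2070-12-24, 2070-05-18, 2070-09-06 → 3 rows.

3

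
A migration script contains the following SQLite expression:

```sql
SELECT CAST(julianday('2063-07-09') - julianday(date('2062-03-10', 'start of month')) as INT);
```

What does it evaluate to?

495

`start of month` rewinds 2062-03-10 to 2062-03-01.
30 days remain in March 2062 after the 1st (31 − 1).
Full months from April 2062 through June 2063 contribute their day counts.
Then 9 days into July 2063.
Total: 30 + 30 + 31 + 30 + 31 + 31 + 30 + 31 + 30 + 31 + 31 + 28 + 31 + 30 + 31 + 30 + 9 = 495.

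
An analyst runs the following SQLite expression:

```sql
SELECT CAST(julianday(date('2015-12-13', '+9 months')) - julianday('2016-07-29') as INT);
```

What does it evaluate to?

Adding +9 months to 2015-12-13 gives 2016-09-13.
2 days remain in July 2016 after the 29th (31 − 29).
August 2016: 31 days.
Then 13 days into September 2016.
Total: 2 + 31 + 13 = 46.

46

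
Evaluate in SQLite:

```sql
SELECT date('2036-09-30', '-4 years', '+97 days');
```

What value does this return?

2033-01-05

Adding -4 years to 2036-09-30 gives 2032-09-30.
Applying '+97 days' to 2032-09-30: counting 97 days forward gives 2033-01-05.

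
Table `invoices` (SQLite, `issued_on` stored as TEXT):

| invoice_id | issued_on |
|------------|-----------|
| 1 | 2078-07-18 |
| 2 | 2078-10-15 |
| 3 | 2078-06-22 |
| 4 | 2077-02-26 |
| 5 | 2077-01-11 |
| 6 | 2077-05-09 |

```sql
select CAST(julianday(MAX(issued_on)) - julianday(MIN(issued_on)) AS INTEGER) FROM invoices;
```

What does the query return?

MIN = 2077-01-11, MAX = 2078-10-15.
20 days remain in January 2077 after the 11th (31 − 11).
Full months from February 2077 through September 2078 contribute their day counts.
Then 15 days into October 2078.
Total: 20 + 28 + 31 + 30 + 31 + 30 + 31 + 31 + 30 + 31 + 30 + 31 + 31 + 28 + 31 + 30 + 31 + 30 + 31 + 31 + 30 + 15 = 642.

642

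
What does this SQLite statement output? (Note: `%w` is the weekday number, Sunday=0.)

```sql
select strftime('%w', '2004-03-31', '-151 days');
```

First apply '-151 days': 2004-03-31 → 2003-11-01.
2003-11-01 is a Saturday; with Sunday=0 that is 6.

6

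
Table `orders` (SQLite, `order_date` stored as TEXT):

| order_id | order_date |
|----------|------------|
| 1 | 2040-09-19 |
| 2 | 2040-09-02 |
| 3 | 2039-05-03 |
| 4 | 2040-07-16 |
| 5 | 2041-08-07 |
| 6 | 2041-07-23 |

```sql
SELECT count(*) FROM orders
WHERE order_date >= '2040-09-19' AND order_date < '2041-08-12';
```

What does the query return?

Rows in [2040-09-19, 2041-08-12): 2040-09-19, 2041-08-07, 2041-07-23 → 3 rows.

3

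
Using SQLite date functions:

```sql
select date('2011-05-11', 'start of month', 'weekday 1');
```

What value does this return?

2011-05-02

`start of month` rewinds 2011-05-11 to 2011-05-01.
`weekday 1` advances to the next Monday; 2011-05-01 is a Sunday, so it moves forward to 2011-05-02.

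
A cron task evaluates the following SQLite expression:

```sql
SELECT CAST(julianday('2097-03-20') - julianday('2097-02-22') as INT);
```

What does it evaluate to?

6 days remain in February 2097 after the 22nd (28 − 22).
Then 20 days into March 2097.
Total: 6 + 20 = 26.

26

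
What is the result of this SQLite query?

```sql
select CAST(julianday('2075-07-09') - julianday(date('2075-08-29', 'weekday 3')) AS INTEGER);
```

-57

`weekday 3` advances to the next Wednesday; 2075-08-29 is a Thursday, so it moves forward to 2075-09-04.
22 days remain in July 2075 after the 9th (31 − 9).
August 2075: 31 days.
Then 4 days into September 2075.
Total: 22 + 31 + 4 = 57.
The subtraction is earlier − later, so the result is −57 → -57.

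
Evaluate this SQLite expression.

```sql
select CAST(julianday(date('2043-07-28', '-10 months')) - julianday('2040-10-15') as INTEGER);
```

Adding -10 months to 2043-07-28 gives 2042-09-28.
16 days remain in October 2040 after the 15th (31 − 15).
Full months from November 2040 through August 2042 contribute their day counts.
Then 28 days into September 2042.
Total: 16 + 30 + 31 + 31 + 28 + 31 + 30 + 31 + 30 + 31 + 31 + 30 + 31 + 30 + 31 + 31 + 28 + 31 + 30 + 31 + 30 + 31 + 31 + 28 = 713.

713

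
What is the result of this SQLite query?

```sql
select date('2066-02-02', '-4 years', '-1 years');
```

2061-02-02

Adding -4 years to 2066-02-02 gives 2062-02-02.
Adding -1 year to 2062-02-02 gives 2061-02-02.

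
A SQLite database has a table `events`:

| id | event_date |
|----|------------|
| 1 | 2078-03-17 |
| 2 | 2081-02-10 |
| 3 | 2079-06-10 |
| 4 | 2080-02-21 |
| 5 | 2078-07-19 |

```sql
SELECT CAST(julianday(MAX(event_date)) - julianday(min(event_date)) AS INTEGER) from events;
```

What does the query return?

MIN = 2078-03-17, MAX = 2081-02-10.
14 days remain in March 2078 after the 17th (31 − 17).
Full months from April 2078 through January 2081 contribute their day counts.
Then 10 days into February 2081.
Total: 14 + 30 + 31 + 30 + 31 + 31 + 30 + 31 + 30 + 31 + 31 + 28 + 31 + 30 + 31 + 30 + 31 + 31 + 30 + 31 + 30 + 31 + 31 + 29 + 31 + 30 + 31 + 30 + 31 + 31 + 30 + 31 + 30 + 31 + 31 + 10 = 1061.

1061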